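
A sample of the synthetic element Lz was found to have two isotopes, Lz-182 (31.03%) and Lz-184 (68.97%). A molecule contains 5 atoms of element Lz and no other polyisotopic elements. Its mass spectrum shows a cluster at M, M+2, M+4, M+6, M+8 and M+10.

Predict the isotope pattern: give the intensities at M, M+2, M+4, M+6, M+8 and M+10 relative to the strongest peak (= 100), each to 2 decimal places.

Expanding (0.3103 + 0.6897)^5:
P(M) = 0.3103^5 = 0.002877
P(M+2) = 5 × 0.3103^4 × 0.6897^1 = 0.031971
P(M+4) = 10 × 0.3103^3 × 0.6897^2 = 0.142123
P(M+6) = 10 × 0.3103^2 × 0.6897^3 = 0.315896
P(M+8) = 5 × 0.3103^1 × 0.6897^4 = 0.351069
P(M+10) = 0.6897^5 = 0.156063
The M+8 peak is largest (0.351069); scaling to 100 gives 0.82 : 9.11 : 40.48 : 89.98 : 100.00 : 44.45.

0.82 : 9.11 : 40.48 : 89.98 : 100.00 : 44.45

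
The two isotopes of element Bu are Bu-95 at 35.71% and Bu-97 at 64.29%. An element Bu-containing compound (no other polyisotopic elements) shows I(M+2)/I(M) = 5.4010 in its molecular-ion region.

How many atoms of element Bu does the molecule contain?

3

With n Bu atoms, P(M+2)/P(M) = C(n,1)·p^(n−1)q / p^n = n·q/p = n · 0.6429/0.3571.
n = 5.4010 × 0.3571/0.6429 = 3.00 ≈ 3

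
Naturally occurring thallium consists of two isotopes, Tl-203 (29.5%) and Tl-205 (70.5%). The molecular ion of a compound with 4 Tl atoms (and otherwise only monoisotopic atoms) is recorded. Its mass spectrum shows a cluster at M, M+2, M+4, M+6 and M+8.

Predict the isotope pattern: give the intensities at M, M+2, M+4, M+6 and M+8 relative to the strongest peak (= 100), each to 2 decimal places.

1.83 : 17.51 : 62.77 : 100.00 : 59.75

Each Tl atom is independently Tl-203 (p = 0.295) or Tl-205 (q = 0.705); the cluster is the binomial expansion (p + q)^4.
P(M) = 0.295^4 = 0.007573
P(M+2) = 4 × 0.295^3 × 0.705^1 = 0.072396
P(M+4) = 6 × 0.295^2 × 0.705^2 = 0.259522
P(M+6) = 4 × 0.295^1 × 0.705^3 = 0.413475
P(M+8) = 0.705^4 = 0.247034
The M+6 peak is largest (0.413475); scaling to 100 gives 1.83 : 17.51 : 62.77 : 100.00 : 59.75.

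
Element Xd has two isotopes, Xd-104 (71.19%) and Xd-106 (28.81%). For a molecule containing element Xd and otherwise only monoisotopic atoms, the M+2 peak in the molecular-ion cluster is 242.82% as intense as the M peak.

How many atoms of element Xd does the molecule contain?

For n independent Xd atoms, I(M+2)/I(M) = n · (abundance Xd-106) / (abundance Xd-104) = n · 0.2881/0.7119.
n = 2.4282 × 0.7119/0.2881 = 6.00 ≈ 6

6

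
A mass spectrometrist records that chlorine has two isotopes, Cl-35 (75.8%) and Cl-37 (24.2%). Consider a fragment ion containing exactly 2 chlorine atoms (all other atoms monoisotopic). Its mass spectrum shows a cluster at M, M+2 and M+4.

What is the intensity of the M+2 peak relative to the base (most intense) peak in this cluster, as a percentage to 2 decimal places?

(0.758 + 0.242)^2 gives M 0.5746, M+2 0.3669, M+4 0.0586; the largest is M.
P(M) = C(2,0) × 0.758^2 × 0.242^0 = 1 × 0.574564 × 1.0000 = 0.574564 (base)
P(M+2) = C(2,1) × 0.758^1 × 0.242^1 = 2 × 0.7580 × 0.2420 = 0.366872
Relative intensity = 0.366872 / 0.574564 × 100 = 63.85

63.85%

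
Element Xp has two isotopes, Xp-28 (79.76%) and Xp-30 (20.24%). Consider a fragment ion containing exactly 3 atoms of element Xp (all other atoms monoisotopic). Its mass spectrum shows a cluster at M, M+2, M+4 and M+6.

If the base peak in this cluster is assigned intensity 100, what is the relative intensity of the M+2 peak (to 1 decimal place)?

76.1

Binomial terms of (0.7976 + 0.2024)^3: M 0.5074, M+2 0.3863, M+4 0.0980, M+6 0.0083 → M is the base peak.
P(M) = C(3,0) × 0.7976^3 × 0.2024^0 = 1 × 0.50740581 × 1.0000 = 0.507406 (base)
P(M+2) = C(3,1) × 0.7976^2 × 0.2024^1 = 3 × 0.63616576 × 0.2024 = 0.386280
Relative intensity = 0.386280 / 0.507406 × 100 = 76.1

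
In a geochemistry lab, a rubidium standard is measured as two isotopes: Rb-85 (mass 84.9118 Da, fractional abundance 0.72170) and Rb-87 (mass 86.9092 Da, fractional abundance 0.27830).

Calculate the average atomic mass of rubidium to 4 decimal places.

85.4677 Da

Weight each isotope mass by its fractional abundance: 0.72170 × 84.9118 + 0.27830 × 86.9092
= 61.28085 + 24.18683 = 85.46768 Da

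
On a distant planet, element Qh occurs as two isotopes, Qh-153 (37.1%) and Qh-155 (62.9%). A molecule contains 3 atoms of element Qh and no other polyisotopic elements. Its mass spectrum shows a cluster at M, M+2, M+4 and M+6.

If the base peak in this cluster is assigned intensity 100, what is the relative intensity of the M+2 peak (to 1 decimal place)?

59.0

Term probabilities: M 0.0511, M+2 0.2597, M+4 0.4403, M+6 0.2489. Base peak = M+4.
P(M+4) = C(3,2) × 0.371^1 × 0.629^2 = 3 × 0.3710 × 0.395641 = 0.440348 (base)
P(M+2) = C(3,1) × 0.371^2 × 0.629^1 = 3 × 0.137641 × 0.6290 = 0.259729
Relative intensity = 0.259729 / 0.440348 × 100 = 59.0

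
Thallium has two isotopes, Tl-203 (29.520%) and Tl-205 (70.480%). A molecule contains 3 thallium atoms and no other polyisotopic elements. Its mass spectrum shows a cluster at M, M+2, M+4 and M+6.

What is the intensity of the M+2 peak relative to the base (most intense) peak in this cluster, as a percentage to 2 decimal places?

41.88%

Binomial terms of (0.29520 + 0.70480)^3: M 0.0257, M+2 0.1843, M+4 0.4399, M+6 0.3501 → M+4 is the base peak.
P(M+4) = C(3,2) × 0.29520^1 × 0.70480^2 = 3 × 0.2952 × 0.49674304 = 0.439916 (base)
P(M+2) = C(3,1) × 0.29520^2 × 0.70480^1 = 3 × 0.08714304 × 0.7048 = 0.184255
Relative intensity = 0.184255 / 0.439916 × 100 = 41.88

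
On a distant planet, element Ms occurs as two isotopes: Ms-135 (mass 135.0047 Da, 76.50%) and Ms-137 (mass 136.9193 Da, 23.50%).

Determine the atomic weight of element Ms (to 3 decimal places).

Weight each isotope mass by its fractional abundance: 0.7650 × 135.0047 + 0.2350 × 136.9193
= 103.27860 + 32.17604 = 135.45464 Da

135.455 Da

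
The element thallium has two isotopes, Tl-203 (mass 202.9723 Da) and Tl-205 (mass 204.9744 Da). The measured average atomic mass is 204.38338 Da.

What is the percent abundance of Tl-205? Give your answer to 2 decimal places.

Writing the weighted mean with unknown fraction x of Tl-203:
202.9723·x + 204.9744·(1 − x) = 204.38338
(202.9723 − 204.9744)·x = 204.38338 − 204.9744
x = -0.59102 / -2.0021 = 0.29520 → 29.52% Tl-203, 70.48% Tl-205.

70.48%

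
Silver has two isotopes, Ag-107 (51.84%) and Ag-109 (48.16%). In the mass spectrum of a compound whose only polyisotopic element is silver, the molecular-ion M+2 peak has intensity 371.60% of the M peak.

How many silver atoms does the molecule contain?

4

With n Ag atoms, P(M+2)/P(M) = C(n,1)·p^(n−1)q / p^n = n·q/p = n · 0.4816/0.5184.
n = 3.7160 × 0.5184/0.4816 = 4.00 ≈ 4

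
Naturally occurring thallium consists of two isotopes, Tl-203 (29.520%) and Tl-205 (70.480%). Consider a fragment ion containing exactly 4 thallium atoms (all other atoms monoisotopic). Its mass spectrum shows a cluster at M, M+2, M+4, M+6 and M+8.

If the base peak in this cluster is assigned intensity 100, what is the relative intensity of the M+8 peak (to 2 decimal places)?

59.69

(0.29520 + 0.70480)^4 gives M 0.0076, M+2 0.0725, M+4 0.2597, M+6 0.4134, M+8 0.2468; the largest is M+6.
P(M+6) = C(4,3) × 0.29520^1 × 0.70480^3 = 4 × 0.2952 × 0.35010449 = 0.413403 (base)
P(M+8) = C(4,4) × 0.29520^0 × 0.70480^4 = 1 × 1.0000 × 0.24675365 = 0.246754
Relative intensity = 0.246754 / 0.413403 × 100 = 59.69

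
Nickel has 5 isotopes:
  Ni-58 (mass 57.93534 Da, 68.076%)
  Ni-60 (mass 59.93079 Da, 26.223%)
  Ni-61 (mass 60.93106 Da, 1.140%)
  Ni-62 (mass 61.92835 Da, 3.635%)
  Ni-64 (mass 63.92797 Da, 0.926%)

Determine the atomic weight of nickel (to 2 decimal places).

58.69 Da

Ar = Σ fᵢ·mᵢ = 0.68076 × 57.93534 + 0.26223 × 59.93079 + 0.01140 × 60.93106 + 0.03635 × 61.92835 + 0.00926 × 63.92797
= 39.440062 + 15.715651 + 0.694614 + 2.251096 + 0.591973 = 58.693396 Da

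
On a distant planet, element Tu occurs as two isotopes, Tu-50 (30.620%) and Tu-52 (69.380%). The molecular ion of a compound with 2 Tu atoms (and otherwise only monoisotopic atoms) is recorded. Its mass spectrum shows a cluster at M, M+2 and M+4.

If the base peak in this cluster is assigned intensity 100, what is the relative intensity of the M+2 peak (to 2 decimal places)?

Binomial terms of (0.30620 + 0.69380)^2: M 0.0938, M+2 0.4249, M+4 0.4814 → M+4 is the base peak.
P(M+4) = C(2,2) × 0.30620^0 × 0.69380^2 = 1 × 1.0000 × 0.48135844 = 0.481358 (base)
P(M+2) = C(2,1) × 0.30620^1 × 0.69380^1 = 2 × 0.3062 × 0.6938 = 0.424883
Relative intensity = 0.424883 / 0.481358 × 100 = 88.27

88.27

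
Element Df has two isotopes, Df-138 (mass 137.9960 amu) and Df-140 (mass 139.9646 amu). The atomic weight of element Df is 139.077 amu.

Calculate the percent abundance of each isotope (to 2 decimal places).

With x = fraction of Df-138 (so Df-140 is 1 − x):
137.9960·x + 139.9646·(1 − x) = 139.077
(137.9960 − 139.9646)·x = 139.077 − 139.9646
x = -0.8876 / -1.9686 = 0.45088 → 45.09% Df-138, 54.91% Df-140.

Df-138: 45.09%, Df-140: 54.91%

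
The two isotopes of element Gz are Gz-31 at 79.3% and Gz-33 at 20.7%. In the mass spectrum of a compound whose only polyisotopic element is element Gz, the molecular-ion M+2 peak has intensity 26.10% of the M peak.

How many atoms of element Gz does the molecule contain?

1

For n independent Gz atoms, I(M+2)/I(M) = n · (abundance Gz-33) / (abundance Gz-31) = n · 0.207/0.793.
n = 0.2610 × 0.793/0.207 = 1.00 ≈ 1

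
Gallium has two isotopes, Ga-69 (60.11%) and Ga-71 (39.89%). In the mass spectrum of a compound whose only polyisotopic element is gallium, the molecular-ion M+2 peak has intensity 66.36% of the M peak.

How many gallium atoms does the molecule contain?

1

With n Ga atoms, P(M+2)/P(M) = C(n,1)·p^(n−1)q / p^n = n·q/p = n · 0.3989/0.6011.
n = 0.6636 × 0.6011/0.3989 = 1.00 ≈ 1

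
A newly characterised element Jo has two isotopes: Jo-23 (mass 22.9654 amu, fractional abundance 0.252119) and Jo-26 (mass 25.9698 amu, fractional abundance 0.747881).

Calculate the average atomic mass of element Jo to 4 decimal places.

25.2123 amu

The abundance-weighted mean is 0.252119 × 22.9654 + 0.747881 × 25.9698
= 5.79001 + 19.42232 = 25.21233 amu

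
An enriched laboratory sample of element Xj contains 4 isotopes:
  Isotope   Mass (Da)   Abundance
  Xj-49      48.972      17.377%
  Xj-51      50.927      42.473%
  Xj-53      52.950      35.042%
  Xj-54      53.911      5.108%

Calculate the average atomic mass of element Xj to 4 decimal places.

Weight each isotope mass by its fractional abundance: 0.17377 × 48.972 + 0.42473 × 50.927 + 0.35042 × 52.950 + 0.05108 × 53.911
= 8.50986 + 21.63022 + 18.55474 + 2.75377 = 51.44859 Da

51.4486 Da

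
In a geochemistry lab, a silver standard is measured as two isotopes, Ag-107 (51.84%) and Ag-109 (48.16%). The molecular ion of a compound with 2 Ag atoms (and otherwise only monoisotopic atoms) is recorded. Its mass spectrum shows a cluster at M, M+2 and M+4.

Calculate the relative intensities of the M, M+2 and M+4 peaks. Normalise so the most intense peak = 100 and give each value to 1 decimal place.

Each Ag atom is independently Ag-107 (p = 0.5184) or Ag-109 (q = 0.4816); the cluster is the binomial expansion (p + q)^2.
P(M) = 0.5184^2 = 0.268739
P(M+2) = 2 × 0.5184^1 × 0.4816^1 = 0.499323
P(M+4) = 0.4816^2 = 0.231939
The M+2 peak is largest (0.499323); scaling to 100 gives 53.8 : 100.0 : 46.5.

53.8 : 100.0 : 46.5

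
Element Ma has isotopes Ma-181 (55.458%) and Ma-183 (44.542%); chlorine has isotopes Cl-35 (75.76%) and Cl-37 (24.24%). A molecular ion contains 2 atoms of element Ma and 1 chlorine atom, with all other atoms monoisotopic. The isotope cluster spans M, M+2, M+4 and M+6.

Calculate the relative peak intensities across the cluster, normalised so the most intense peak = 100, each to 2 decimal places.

51.91 : 100.00 : 60.17 : 10.71

Element Ma pattern (n=2): 0.30755898 : 0.49404205 : 0.19839898
Chlorine pattern (n=1): 0.7576 : 0.2424
Convolve the two distributions (both contribute in 2-u steps):
  M: 0.30755898×0.7576 = 0.233007
  M+2: 0.30755898×0.2424 + 0.49404205×0.7576 = 0.448839
  M+4: 0.49404205×0.2424 + 0.19839898×0.7576 = 0.270063
  M+6: 0.19839898×0.2424 = 0.048092
Scale to base peak (0.448839) = 100: 51.91 : 100.00 : 60.17 : 10.71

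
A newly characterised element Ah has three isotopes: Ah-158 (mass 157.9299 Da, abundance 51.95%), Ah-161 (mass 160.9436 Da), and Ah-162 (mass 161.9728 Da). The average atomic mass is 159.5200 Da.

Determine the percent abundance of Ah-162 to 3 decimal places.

13.799%

Let x and y be the fractions of Ah-161 and Ah-162. Then x + y = 1 − 0.5195 = 0.4805 and 160.9436x + 161.9728y = 159.5200 − 0.5195×157.9299 = 77.47541695.
Substituting: 160.9436x + 161.9728(0.4805 − x) = 77.47541695
(160.9436 − 161.9728)x = -0.35251345  ⇒  x = 0.34251, y = 0.13799
Ah-161: 34.251%, Ah-162: 13.799%.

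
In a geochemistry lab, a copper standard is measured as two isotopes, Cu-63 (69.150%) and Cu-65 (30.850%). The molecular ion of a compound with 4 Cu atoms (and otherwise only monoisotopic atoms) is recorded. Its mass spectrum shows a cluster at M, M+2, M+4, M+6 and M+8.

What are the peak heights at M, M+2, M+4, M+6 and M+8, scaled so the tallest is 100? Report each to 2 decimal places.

Expanding (0.69150 + 0.30850)^4:
P(M) = 0.69150^4 = 0.228649
P(M+2) = 4 × 0.69150^3 × 0.30850^1 = 0.408030
P(M+4) = 6 × 0.69150^2 × 0.30850^2 = 0.273052
P(M+6) = 4 × 0.69150^1 × 0.30850^3 = 0.081212
P(M+8) = 0.30850^4 = 0.009058
The M+2 peak is largest (0.408030); scaling to 100 gives 56.04 : 100.00 : 66.92 : 19.90 : 2.22.

56.04 : 100.00 : 66.92 : 19.90 : 2.22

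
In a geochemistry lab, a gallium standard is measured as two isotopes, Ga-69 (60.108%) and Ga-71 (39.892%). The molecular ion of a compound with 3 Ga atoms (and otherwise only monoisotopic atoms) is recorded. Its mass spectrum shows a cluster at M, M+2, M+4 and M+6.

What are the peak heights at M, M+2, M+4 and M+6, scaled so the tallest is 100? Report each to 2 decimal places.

50.23 : 100.00 : 66.37 : 14.68

Expanding (0.60108 + 0.39892)^3:
P(M) = 0.60108^3 = 0.217169
P(M+2) = 3 × 0.60108^2 × 0.39892^1 = 0.432386
P(M+4) = 3 × 0.60108^1 × 0.39892^2 = 0.286963
P(M+6) = 0.39892^3 = 0.063483
The M+2 peak is largest (0.432386); scaling to 100 gives 50.23 : 100.00 : 66.37 : 14.68.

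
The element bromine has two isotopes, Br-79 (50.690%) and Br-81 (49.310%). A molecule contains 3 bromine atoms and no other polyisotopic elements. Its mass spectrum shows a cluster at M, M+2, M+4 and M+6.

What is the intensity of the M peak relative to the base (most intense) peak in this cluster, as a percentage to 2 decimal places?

34.27%

Binomial terms of (0.50690 + 0.49310)^3: M 0.1302, M+2 0.3801, M+4 0.3698, M+6 0.1199 → M+2 is the base peak.
P(M+2) = C(3,1) × 0.50690^2 × 0.49310^1 = 3 × 0.25694761 × 0.4931 = 0.380103 (base)
P(M) = C(3,0) × 0.50690^3 × 0.49310^0 = 1 × 0.13024674 × 1.0000 = 0.130247
Relative intensity = 0.130247 / 0.380103 × 100 = 34.27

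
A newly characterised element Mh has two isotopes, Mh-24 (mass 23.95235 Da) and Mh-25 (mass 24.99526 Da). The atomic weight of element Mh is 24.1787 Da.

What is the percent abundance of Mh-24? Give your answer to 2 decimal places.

Let x be the fractional abundance of Mh-24; then Mh-25 has abundance 1 − x.
23.95235·x + 24.99526·(1 − x) = 24.1787
(23.95235 − 24.99526)·x = 24.1787 − 24.99526
x = -0.81656 / -1.04291 = 0.78296 → 78.30% Mh-24, 21.70% Mh-25.

78.30%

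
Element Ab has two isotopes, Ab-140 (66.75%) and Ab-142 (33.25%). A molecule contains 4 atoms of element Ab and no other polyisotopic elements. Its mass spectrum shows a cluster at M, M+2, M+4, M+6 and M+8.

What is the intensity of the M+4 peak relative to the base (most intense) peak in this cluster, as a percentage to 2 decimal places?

Term probabilities: M 0.1985, M+2 0.3956, M+4 0.2956, M+6 0.0981, M+8 0.0122. Base peak = M+2.
P(M+2) = C(4,1) × 0.6675^3 × 0.3325^1 = 4 × 0.2974088 × 0.3325 = 0.395554 (base)
P(M+4) = C(4,2) × 0.6675^2 × 0.3325^2 = 6 × 0.44555625 × 0.11055625 = 0.295554
Relative intensity = 0.295554 / 0.395554 × 100 = 74.72

74.72%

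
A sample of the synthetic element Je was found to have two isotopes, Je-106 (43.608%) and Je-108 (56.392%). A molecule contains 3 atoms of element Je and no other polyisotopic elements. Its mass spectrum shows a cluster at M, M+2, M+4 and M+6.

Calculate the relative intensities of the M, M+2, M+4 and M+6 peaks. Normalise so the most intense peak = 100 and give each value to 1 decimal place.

Each Je atom is independently Je-106 (p = 0.43608) or Je-108 (q = 0.56392); the cluster is the binomial expansion (p + q)^3.
P(M) = 0.43608^3 = 0.082927
P(M+2) = 3 × 0.43608^2 × 0.56392^1 = 0.321715
P(M+4) = 3 × 0.43608^1 × 0.56392^2 = 0.416028
P(M+6) = 0.56392^3 = 0.179330
The M+4 peak is largest (0.416028); scaling to 100 gives 19.9 : 77.3 : 100.0 : 43.1.

19.9 : 77.3 : 100.0 : 43.1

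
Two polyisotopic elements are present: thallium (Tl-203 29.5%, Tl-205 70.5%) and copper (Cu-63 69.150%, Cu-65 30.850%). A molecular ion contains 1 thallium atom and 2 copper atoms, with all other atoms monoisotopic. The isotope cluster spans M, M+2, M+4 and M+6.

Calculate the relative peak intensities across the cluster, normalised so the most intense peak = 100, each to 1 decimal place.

Thallium pattern (n=1): 0.2950 : 0.7050
Copper pattern (n=2): 0.47817225 : 0.4266555 : 0.09517225
Convolve the two distributions (both contribute in 2-u steps):
  M: 0.2950×0.47817225 = 0.141061
  M+2: 0.2950×0.4266555 + 0.7050×0.47817225 = 0.462975
  M+4: 0.2950×0.09517225 + 0.7050×0.4266555 = 0.328868
  M+6: 0.7050×0.09517225 = 0.067096
Scale to base peak (0.462975) = 100: 30.5 : 100.0 : 71.0 : 14.5

30.5 : 100.0 : 71.0 : 14.5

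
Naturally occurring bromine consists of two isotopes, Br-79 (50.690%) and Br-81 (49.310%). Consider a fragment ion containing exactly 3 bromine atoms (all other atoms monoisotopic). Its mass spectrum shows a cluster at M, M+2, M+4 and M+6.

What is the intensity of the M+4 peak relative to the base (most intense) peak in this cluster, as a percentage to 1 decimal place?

97.3%

Binomial terms of (0.50690 + 0.49310)^3: M 0.1302, M+2 0.3801, M+4 0.3698, M+6 0.1199 → M+2 is the base peak.
P(M+2) = C(3,1) × 0.50690^2 × 0.49310^1 = 3 × 0.25694761 × 0.4931 = 0.380103 (base)
P(M+4) = C(3,2) × 0.50690^1 × 0.49310^2 = 3 × 0.5069 × 0.24314761 = 0.369755
Relative intensity = 0.369755 / 0.380103 × 100 = 97.3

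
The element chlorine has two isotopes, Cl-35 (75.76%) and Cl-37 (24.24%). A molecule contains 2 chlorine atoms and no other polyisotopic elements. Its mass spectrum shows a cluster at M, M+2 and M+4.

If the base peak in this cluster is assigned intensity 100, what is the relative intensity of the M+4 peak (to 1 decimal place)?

(0.7576 + 0.2424)^2 gives M 0.5740, M+2 0.3673, M+4 0.0588; the largest is M.
P(M) = C(2,0) × 0.7576^2 × 0.2424^0 = 1 × 0.57395776 × 1.0000 = 0.573958 (base)
P(M+4) = C(2,2) × 0.7576^0 × 0.2424^2 = 1 × 1.0000 × 0.05875776 = 0.058758
Relative intensity = 0.058758 / 0.573958 × 100 = 10.2

10.2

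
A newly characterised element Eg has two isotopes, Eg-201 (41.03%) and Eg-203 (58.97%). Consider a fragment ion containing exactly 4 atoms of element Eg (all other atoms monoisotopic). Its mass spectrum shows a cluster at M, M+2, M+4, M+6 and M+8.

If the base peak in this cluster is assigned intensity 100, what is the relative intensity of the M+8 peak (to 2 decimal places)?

Term probabilities: M 0.0283, M+2 0.1629, M+4 0.3513, M+6 0.3366, M+8 0.1209. Base peak = M+4.
P(M+4) = C(4,2) × 0.4103^2 × 0.5897^2 = 6 × 0.16834609 × 0.34774609 = 0.351250 (base)
P(M+8) = C(4,4) × 0.4103^0 × 0.5897^4 = 1 × 1.0000 × 0.12092734 = 0.120927
Relative intensity = 0.120927 / 0.351250 × 100 = 34.43

34.43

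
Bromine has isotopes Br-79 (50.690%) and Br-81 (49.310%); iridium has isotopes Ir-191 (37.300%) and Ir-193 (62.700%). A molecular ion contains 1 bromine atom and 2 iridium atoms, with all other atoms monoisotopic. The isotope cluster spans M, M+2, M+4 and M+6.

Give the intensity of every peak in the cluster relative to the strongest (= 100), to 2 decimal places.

Bromine pattern (n=1): 0.5069 : 0.4931
Iridium pattern (n=2): 0.139129 : 0.467742 : 0.393129
Convolve the two distributions (both contribute in 2-u steps):
  M: 0.5069×0.139129 = 0.070524
  M+2: 0.5069×0.467742 + 0.4931×0.139129 = 0.305703
  M+4: 0.5069×0.393129 + 0.4931×0.467742 = 0.429921
  M+6: 0.4931×0.393129 = 0.193852
Scale to base peak (0.429921) = 100: 16.40 : 71.11 : 100.00 : 45.09

16.40 : 71.11 : 100.00 : 45.09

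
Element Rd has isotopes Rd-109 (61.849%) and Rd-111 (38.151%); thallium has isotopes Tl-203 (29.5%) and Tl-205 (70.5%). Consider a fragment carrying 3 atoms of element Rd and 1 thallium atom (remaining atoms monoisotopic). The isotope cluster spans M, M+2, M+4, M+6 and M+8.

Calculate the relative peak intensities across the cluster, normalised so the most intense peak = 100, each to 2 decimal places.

Element Rd pattern (n=3): 0.23659091 : 0.43781692 : 0.27006344 : 0.05552873
Thallium pattern (n=1): 0.2950 : 0.7050
Convolve the two distributions (both contribute in 2-u steps):
  M: 0.23659091×0.2950 = 0.069794
  M+2: 0.23659091×0.7050 + 0.43781692×0.2950 = 0.295953
  M+4: 0.43781692×0.7050 + 0.27006344×0.2950 = 0.388330
  M+6: 0.27006344×0.7050 + 0.05552873×0.2950 = 0.206776
  M+8: 0.05552873×0.7050 = 0.039148
Scale to base peak (0.388330) = 100: 17.97 : 76.21 : 100.00 : 53.25 : 10.08

17.97 : 76.21 : 100.00 : 53.25 : 10.08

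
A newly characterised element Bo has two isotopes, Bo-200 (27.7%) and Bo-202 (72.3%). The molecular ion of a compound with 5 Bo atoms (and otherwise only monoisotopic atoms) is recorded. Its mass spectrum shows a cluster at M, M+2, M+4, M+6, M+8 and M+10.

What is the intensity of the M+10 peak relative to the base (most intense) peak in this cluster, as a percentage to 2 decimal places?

Term probabilities: M 0.0016, M+2 0.0213, M+4 0.1111, M+6 0.2900, M+8 0.3784, M+10 0.1976. Base peak = M+8.
P(M+8) = C(5,4) × 0.277^1 × 0.723^4 = 5 × 0.2770 × 0.27324561 = 0.378445 (base)
P(M+10) = C(5,5) × 0.277^0 × 0.723^5 = 1 × 1.0000 × 0.19755657 = 0.197557
Relative intensity = 0.197557 / 0.378445 × 100 = 52.20

52.20%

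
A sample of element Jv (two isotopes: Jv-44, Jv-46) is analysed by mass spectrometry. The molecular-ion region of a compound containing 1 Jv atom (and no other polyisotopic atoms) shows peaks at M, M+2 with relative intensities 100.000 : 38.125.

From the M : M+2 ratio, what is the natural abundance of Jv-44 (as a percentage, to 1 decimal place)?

Let p = fractional abundance of Jv-44. I(M+2)/I(M) = [C(1,1)·p^0·(1−p)] / p^1 = 1·(1−p)/p = 38.125/100.000 = 0.3812
(1−p)/p = 0.3812/1 = 0.3812  ⇒  p = 1/(1 + 0.3812) = 0.7240
Jv-44: 72.4%, Jv-46: 27.6%.

72.4%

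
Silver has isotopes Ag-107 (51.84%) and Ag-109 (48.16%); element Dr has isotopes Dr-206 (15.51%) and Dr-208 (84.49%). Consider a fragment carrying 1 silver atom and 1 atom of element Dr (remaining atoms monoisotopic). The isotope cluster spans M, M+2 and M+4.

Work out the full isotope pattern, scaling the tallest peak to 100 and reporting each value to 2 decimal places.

Silver pattern (n=1): 0.5184 : 0.4816
Element Dr pattern (n=1): 0.1551 : 0.8449
Convolve the two distributions (both contribute in 2-u steps):
  M: 0.5184×0.1551 = 0.080404
  M+2: 0.5184×0.8449 + 0.4816×0.1551 = 0.512692
  M+4: 0.4816×0.8449 = 0.406904
Scale to base peak (0.512692) = 100: 15.68 : 100.00 : 79.37

15.68 : 100.00 : 79.37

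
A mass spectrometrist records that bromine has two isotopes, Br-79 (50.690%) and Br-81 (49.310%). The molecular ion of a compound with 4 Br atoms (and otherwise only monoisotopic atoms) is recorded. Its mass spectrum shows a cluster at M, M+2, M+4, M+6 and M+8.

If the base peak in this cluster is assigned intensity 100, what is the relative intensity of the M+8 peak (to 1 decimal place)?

15.8

Binomial terms of (0.50690 + 0.49310)^4: M 0.0660, M+2 0.2569, M+4 0.3749, M+6 0.2431, M+8 0.0591 → M+4 is the base peak.
P(M+4) = C(4,2) × 0.50690^2 × 0.49310^2 = 6 × 0.25694761 × 0.24314761 = 0.374857 (base)
P(M+8) = C(4,4) × 0.50690^0 × 0.49310^4 = 1 × 1.0000 × 0.05912076 = 0.059121
Relative intensity = 0.059121 / 0.374857 × 100 = 15.8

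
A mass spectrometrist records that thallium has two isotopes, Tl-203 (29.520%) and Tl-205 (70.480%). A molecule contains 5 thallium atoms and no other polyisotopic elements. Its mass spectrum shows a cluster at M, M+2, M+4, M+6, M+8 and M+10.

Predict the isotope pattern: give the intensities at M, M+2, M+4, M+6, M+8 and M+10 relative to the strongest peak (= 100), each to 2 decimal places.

The 5 Tl atoms are independent, so intensities follow the terms of (0.29520 + 0.70480)^5.
P(M) = 0.29520^5 = 0.002242
P(M+2) = 5 × 0.29520^4 × 0.70480^1 = 0.026761
P(M+4) = 10 × 0.29520^3 × 0.70480^2 = 0.127785
P(M+6) = 10 × 0.29520^2 × 0.70480^3 = 0.305092
P(M+8) = 5 × 0.29520^1 × 0.70480^4 = 0.364208
P(M+10) = 0.70480^5 = 0.173912
The M+8 peak is largest (0.364208); scaling to 100 gives 0.62 : 7.35 : 35.09 : 83.77 : 100.00 : 47.75.

0.62 : 7.35 : 35.09 : 83.77 : 100.00 : 47.75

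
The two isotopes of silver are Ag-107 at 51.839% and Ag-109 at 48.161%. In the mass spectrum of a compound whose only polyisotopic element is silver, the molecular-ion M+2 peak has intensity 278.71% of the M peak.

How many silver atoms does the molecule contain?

3

The M+2/M ratio from n Ag atoms is n · q/p = n · 0.48161/0.51839.
n = 2.7871 × 0.51839/0.48161 = 3.00 ≈ 3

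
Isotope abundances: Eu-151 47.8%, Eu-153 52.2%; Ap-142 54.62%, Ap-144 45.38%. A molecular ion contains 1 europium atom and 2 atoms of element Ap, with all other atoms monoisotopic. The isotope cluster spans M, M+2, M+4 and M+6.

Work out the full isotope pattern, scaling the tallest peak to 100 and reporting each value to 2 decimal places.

Europium pattern (n=1): 0.4780 : 0.5220
Element Ap pattern (n=2): 0.29833444 : 0.49573112 : 0.20593444
Convolve the two distributions (both contribute in 2-u steps):
  M: 0.4780×0.29833444 = 0.142604
  M+2: 0.4780×0.49573112 + 0.5220×0.29833444 = 0.392690
  M+4: 0.4780×0.20593444 + 0.5220×0.49573112 = 0.357208
  M+6: 0.5220×0.20593444 = 0.107498
Scale to base peak (0.392690) = 100: 36.31 : 100.00 : 90.96 : 27.37

36.31 : 100.00 : 90.96 : 27.37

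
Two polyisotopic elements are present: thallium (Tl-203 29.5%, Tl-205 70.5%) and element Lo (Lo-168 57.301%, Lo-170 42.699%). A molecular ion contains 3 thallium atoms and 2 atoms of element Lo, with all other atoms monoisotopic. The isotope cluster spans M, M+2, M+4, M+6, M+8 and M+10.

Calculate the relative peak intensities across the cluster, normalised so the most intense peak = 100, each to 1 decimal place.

2.3 : 20.1 : 65.7 : 100.0 : 69.2 : 17.6

Thallium pattern (n=3): 0.02567237 : 0.18405787 : 0.43986713 : 0.35040263
Element Lo pattern (n=2): 0.32834046 : 0.48933908 : 0.18232046
Convolve the two distributions (both contribute in 2-u steps):
  M: 0.02567237×0.32834046 = 0.008429
  M+2: 0.02567237×0.48933908 + 0.18405787×0.32834046 = 0.072996
  M+4: 0.02567237×0.18232046 + 0.18405787×0.48933908 + 0.43986713×0.32834046 = 0.239173
  M+6: 0.18405787×0.18232046 + 0.43986713×0.48933908 + 0.35040263×0.32834046 = 0.363853
  M+8: 0.43986713×0.18232046 + 0.35040263×0.48933908 = 0.251662
  M+10: 0.35040263×0.18232046 = 0.063886
Scale to base peak (0.363853) = 100: 2.3 : 20.1 : 65.7 : 100.0 : 69.2 : 17.6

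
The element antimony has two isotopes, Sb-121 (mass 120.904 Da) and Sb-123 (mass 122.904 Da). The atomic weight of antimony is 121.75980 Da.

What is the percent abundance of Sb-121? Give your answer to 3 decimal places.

Writing the weighted mean with unknown fraction x of Sb-121:
120.904·x + 122.904·(1 − x) = 121.75980
(120.904 − 122.904)·x = 121.75980 − 122.904
x = -1.14420 / -2.000 = 0.57210 → 57.210% Sb-121, 42.790% Sb-123.

57.210%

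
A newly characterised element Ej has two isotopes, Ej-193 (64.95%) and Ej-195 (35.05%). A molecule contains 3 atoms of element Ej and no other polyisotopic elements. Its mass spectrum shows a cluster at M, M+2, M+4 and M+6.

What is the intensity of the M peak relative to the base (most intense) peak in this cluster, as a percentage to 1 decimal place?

Binomial terms of (0.6495 + 0.3505)^3: M 0.2740, M+2 0.4436, M+4 0.2394, M+6 0.0431 → M+2 is the base peak.
P(M+2) = C(3,1) × 0.6495^2 × 0.3505^1 = 3 × 0.42185025 × 0.3505 = 0.443576 (base)
P(M) = C(3,0) × 0.6495^3 × 0.3505^0 = 1 × 0.27399174 × 1.0000 = 0.273992
Relative intensity = 0.273992 / 0.443576 × 100 = 61.8

61.8%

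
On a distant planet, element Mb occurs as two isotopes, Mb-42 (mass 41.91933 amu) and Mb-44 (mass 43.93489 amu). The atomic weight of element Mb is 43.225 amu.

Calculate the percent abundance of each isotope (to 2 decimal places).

Writing the weighted mean with unknown fraction x of Mb-42:
41.91933·x + 43.93489·(1 − x) = 43.225
(41.91933 − 43.93489)·x = 43.225 − 43.93489
x = -0.70989 / -2.01556 = 0.35220 → 35.22% Mb-42, 64.78% Mb-44.

Mb-42: 35.22%, Mb-44: 64.78%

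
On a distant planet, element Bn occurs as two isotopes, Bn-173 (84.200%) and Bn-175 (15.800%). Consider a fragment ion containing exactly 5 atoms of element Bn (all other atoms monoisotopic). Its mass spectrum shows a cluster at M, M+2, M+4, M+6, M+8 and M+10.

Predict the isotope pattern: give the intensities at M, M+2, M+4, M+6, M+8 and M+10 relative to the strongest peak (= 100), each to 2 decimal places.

100.00 : 93.82 : 35.21 : 6.61 : 0.62 : 0.02

The 5 Bn atoms are independent, so intensities follow the terms of (0.84200 + 0.15800)^5.
P(M) = 0.84200^5 = 0.423214
P(M+2) = 5 × 0.84200^4 × 0.15800^1 = 0.397078
P(M+4) = 10 × 0.84200^3 × 0.15800^2 = 0.149022
P(M+6) = 10 × 0.84200^2 × 0.15800^3 = 0.027964
P(M+8) = 5 × 0.84200^1 × 0.15800^4 = 0.002624
P(M+10) = 0.15800^5 = 0.000098
The M peak is largest (0.423214); scaling to 100 gives 100.00 : 93.82 : 35.21 : 6.61 : 0.62 : 0.02.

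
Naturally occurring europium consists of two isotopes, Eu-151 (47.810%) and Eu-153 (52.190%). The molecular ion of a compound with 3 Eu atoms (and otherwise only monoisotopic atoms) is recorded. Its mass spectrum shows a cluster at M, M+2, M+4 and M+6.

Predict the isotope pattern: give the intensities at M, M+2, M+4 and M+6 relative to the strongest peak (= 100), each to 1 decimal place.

28.0 : 91.6 : 100.0 : 36.4

Expanding (0.47810 + 0.52190)^3:
P(M) = 0.47810^3 = 0.109284
P(M+2) = 3 × 0.47810^2 × 0.52190^1 = 0.357887
P(M+4) = 3 × 0.47810^1 × 0.52190^2 = 0.390674
P(M+6) = 0.52190^3 = 0.142155
The M+4 peak is largest (0.390674); scaling to 100 gives 28.0 : 91.6 : 100.0 : 36.4.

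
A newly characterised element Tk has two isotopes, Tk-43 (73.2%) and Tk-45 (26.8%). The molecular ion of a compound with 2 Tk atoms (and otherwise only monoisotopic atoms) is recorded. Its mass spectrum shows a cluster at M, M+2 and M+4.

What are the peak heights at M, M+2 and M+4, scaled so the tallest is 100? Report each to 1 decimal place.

100.0 : 73.2 : 13.4

Each Tk atom is independently Tk-43 (p = 0.732) or Tk-45 (q = 0.268); the cluster is the binomial expansion (p + q)^2.
P(M) = 0.732^2 = 0.535824
P(M+2) = 2 × 0.732^1 × 0.268^1 = 0.392352
P(M+4) = 0.268^2 = 0.071824
The M peak is largest (0.535824); scaling to 100 gives 100.0 : 73.2 : 13.4.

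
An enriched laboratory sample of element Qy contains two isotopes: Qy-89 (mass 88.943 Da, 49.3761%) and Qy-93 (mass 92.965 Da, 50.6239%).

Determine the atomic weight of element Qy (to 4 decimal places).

The abundance-weighted mean is 0.493761 × 88.943 + 0.506239 × 92.965
= 43.91658 + 47.06251 = 90.97909 Da

90.9791 Da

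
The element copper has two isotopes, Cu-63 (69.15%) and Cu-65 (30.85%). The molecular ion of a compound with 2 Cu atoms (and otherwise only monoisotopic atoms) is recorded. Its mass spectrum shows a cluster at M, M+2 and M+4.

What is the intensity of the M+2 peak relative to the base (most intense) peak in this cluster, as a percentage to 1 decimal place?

Binomial terms of (0.6915 + 0.3085)^2: M 0.4782, M+2 0.4267, M+4 0.0952 → M is the base peak.
P(M) = C(2,0) × 0.6915^2 × 0.3085^0 = 1 × 0.47817225 × 1.0000 = 0.478172 (base)
P(M+2) = C(2,1) × 0.6915^1 × 0.3085^1 = 2 × 0.6915 × 0.3085 = 0.426656
Relative intensity = 0.426656 / 0.478172 × 100 = 89.2

89.2%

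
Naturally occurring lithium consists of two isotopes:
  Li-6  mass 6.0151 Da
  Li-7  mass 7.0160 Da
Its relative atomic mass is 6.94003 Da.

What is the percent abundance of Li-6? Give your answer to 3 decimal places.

7.590%

Writing the weighted mean with unknown fraction x of Li-6:
6.0151·x + 7.0160·(1 − x) = 6.94003
(6.0151 − 7.0160)·x = 6.94003 − 7.0160
x = -0.07597 / -1.0009 = 0.07590 → 7.590% Li-6, 92.410% Li-7.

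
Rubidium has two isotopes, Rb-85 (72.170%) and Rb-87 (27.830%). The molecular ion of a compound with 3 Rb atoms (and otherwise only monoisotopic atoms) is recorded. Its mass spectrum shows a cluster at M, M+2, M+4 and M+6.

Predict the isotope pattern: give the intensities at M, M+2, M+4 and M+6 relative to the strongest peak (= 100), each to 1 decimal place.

Each Rb atom is independently Rb-85 (p = 0.72170) or Rb-87 (q = 0.27830); the cluster is the binomial expansion (p + q)^3.
P(M) = 0.72170^3 = 0.375898
P(M+2) = 3 × 0.72170^2 × 0.27830^1 = 0.434858
P(M+4) = 3 × 0.72170^1 × 0.27830^2 = 0.167689
P(M+6) = 0.27830^3 = 0.021555
The M+2 peak is largest (0.434858); scaling to 100 gives 86.4 : 100.0 : 38.6 : 5.0.

86.4 : 100.0 : 38.6 : 5.0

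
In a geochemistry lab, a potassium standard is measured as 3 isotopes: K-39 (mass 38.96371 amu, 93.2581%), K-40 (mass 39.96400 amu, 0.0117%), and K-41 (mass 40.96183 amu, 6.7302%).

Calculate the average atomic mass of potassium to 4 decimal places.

39.0983 amu

Weight each isotope mass by its fractional abundance: 0.932581 × 38.96371 + 0.000117 × 39.96400 + 0.067302 × 40.96183
= 36.336816 + 0.004676 + 2.756813 = 39.098305 amu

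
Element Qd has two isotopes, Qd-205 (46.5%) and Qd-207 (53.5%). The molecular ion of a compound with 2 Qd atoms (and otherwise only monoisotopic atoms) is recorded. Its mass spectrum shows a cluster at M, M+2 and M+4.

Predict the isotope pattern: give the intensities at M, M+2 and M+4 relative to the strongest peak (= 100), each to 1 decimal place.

Expanding (0.465 + 0.535)^2:
P(M) = 0.465^2 = 0.216225
P(M+2) = 2 × 0.465^1 × 0.535^1 = 0.497550
P(M+4) = 0.535^2 = 0.286225
The M+2 peak is largest (0.497550); scaling to 100 gives 43.5 : 100.0 : 57.5.

43.5 : 100.0 : 57.5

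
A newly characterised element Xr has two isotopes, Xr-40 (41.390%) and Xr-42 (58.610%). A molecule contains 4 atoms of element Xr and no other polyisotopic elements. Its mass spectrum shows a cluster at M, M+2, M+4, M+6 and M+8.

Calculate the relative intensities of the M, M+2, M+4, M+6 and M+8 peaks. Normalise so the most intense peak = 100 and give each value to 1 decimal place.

Expanding (0.41390 + 0.58610)^4:
P(M) = 0.41390^4 = 0.029348
P(M+2) = 4 × 0.41390^3 × 0.58610^1 = 0.166233
P(M+4) = 6 × 0.41390^2 × 0.58610^2 = 0.353090
P(M+6) = 4 × 0.41390^1 × 0.58610^3 = 0.333327
P(M+8) = 0.58610^4 = 0.118001
The M+4 peak is largest (0.353090); scaling to 100 gives 8.3 : 47.1 : 100.0 : 94.4 : 33.4.

8.3 : 47.1 : 100.0 : 94.4 : 33.4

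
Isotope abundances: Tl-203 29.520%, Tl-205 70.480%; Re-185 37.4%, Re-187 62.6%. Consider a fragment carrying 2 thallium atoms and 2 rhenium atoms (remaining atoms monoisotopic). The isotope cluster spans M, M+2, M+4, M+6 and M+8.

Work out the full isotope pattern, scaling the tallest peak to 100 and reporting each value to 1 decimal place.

Thallium pattern (n=2): 0.08714304 : 0.41611392 : 0.49674304
Rhenium pattern (n=2): 0.139876 : 0.468248 : 0.391876
Convolve the two distributions (both contribute in 2-u steps):
  M: 0.08714304×0.139876 = 0.012189
  M+2: 0.08714304×0.468248 + 0.41611392×0.139876 = 0.099009
  M+4: 0.08714304×0.391876 + 0.41611392×0.468248 + 0.49674304×0.139876 = 0.298476
  M+6: 0.41611392×0.391876 + 0.49674304×0.468248 = 0.395664
  M+8: 0.49674304×0.391876 = 0.194662
Scale to base peak (0.395664) = 100: 3.1 : 25.0 : 75.4 : 100.0 : 49.2

3.1 : 25.0 : 75.4 : 100.0 : 49.2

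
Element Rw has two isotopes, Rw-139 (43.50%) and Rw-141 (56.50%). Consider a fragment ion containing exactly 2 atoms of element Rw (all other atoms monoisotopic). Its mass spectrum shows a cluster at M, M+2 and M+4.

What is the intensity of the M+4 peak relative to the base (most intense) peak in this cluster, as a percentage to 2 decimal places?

Term probabilities: M 0.1892, M+2 0.4915, M+4 0.3192. Base peak = M+2.
P(M+2) = C(2,1) × 0.4350^1 × 0.5650^1 = 2 × 0.4350 × 0.5650 = 0.491550 (base)
P(M+4) = C(2,2) × 0.4350^0 × 0.5650^2 = 1 × 1.0000 × 0.319225 = 0.319225
Relative intensity = 0.319225 / 0.491550 × 100 = 64.94

64.94%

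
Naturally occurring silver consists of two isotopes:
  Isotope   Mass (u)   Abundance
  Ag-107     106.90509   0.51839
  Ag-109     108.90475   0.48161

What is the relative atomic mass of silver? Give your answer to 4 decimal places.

107.8681 u

The abundance-weighted mean is 0.51839 × 106.90509 + 0.48161 × 108.90475
= 55.418530 + 52.449617 = 107.868147 u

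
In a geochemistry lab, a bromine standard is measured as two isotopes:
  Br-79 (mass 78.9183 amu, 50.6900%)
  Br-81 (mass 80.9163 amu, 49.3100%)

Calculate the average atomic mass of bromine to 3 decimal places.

Weight each isotope mass by its fractional abundance: 0.506900 × 78.9183 + 0.493100 × 80.9163
= 40.00369 + 39.89983 = 79.90352 amu

79.904 amu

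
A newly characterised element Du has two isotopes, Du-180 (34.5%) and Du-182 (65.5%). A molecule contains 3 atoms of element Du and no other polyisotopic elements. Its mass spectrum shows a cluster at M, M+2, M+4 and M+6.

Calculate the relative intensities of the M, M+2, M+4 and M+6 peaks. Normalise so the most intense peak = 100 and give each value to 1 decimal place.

The 3 Du atoms are independent, so intensities follow the terms of (0.345 + 0.655)^3.
P(M) = 0.345^3 = 0.041064
P(M+2) = 3 × 0.345^2 × 0.655^1 = 0.233884
P(M+4) = 3 × 0.345^1 × 0.655^2 = 0.444041
P(M+6) = 0.655^3 = 0.281011
The M+4 peak is largest (0.444041); scaling to 100 gives 9.2 : 52.7 : 100.0 : 63.3.

9.2 : 52.7 : 100.0 : 63.3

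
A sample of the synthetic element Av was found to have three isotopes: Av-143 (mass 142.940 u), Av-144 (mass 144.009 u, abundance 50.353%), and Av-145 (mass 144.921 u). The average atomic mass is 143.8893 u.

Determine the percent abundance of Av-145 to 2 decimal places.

20.75%

Let x and y be the fractions of Av-143 and Av-145. Then x + y = 1 − 0.50353 = 0.49647 and 142.940x + 144.921y = 143.8893 − 0.50353×144.009 = 71.37644823.
Substituting: 142.940x + 144.921(0.49647 − x) = 71.37644823
(142.940 − 144.921)x = -0.57248064  ⇒  x = 0.28899, y = 0.20748
Av-143: 28.90%, Av-145: 20.75%.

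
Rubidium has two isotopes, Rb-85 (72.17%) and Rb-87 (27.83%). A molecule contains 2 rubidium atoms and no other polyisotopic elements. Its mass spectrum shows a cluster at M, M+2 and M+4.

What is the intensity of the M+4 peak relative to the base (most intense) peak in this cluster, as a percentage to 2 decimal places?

Term probabilities: M 0.5209, M+2 0.4017, M+4 0.0775. Base peak = M.
P(M) = C(2,0) × 0.7217^2 × 0.2783^0 = 1 × 0.52085089 × 1.0000 = 0.520851 (base)
P(M+4) = C(2,2) × 0.7217^0 × 0.2783^2 = 1 × 1.0000 × 0.07745089 = 0.077451
Relative intensity = 0.077451 / 0.520851 × 100 = 14.87

14.87%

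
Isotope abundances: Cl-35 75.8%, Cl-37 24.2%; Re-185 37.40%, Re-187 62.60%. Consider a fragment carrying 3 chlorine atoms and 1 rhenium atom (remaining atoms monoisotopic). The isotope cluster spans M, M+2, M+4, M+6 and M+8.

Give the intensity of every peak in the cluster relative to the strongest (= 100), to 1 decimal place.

38.0 : 100.0 : 72.5 : 20.7 : 2.1

Chlorine pattern (n=3): 0.43551951 : 0.41713346 : 0.13317454 : 0.01417249
Rhenium pattern (n=1): 0.3740 : 0.6260
Convolve the two distributions (both contribute in 2-u steps):
  M: 0.43551951×0.3740 = 0.162884
  M+2: 0.43551951×0.6260 + 0.41713346×0.3740 = 0.428643
  M+4: 0.41713346×0.6260 + 0.13317454×0.3740 = 0.310933
  M+6: 0.13317454×0.6260 + 0.01417249×0.3740 = 0.088668
  M+8: 0.01417249×0.6260 = 0.008872
Scale to base peak (0.428643) = 100: 38.0 : 100.0 : 72.5 : 20.7 : 2.1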